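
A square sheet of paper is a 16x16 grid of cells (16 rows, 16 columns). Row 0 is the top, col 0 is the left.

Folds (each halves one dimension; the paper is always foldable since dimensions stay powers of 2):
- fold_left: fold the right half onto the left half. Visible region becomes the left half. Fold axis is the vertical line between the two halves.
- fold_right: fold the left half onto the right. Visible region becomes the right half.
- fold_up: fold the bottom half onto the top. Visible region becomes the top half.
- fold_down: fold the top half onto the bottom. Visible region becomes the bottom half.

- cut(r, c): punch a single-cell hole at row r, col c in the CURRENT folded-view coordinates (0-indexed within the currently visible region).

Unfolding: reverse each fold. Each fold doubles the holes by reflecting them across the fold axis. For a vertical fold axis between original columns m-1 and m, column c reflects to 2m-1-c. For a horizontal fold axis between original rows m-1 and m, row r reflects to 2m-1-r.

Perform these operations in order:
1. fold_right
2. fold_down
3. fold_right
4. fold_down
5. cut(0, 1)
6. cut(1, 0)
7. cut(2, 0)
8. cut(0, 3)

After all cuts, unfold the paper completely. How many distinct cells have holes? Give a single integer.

Op 1 fold_right: fold axis v@8; visible region now rows[0,16) x cols[8,16) = 16x8
Op 2 fold_down: fold axis h@8; visible region now rows[8,16) x cols[8,16) = 8x8
Op 3 fold_right: fold axis v@12; visible region now rows[8,16) x cols[12,16) = 8x4
Op 4 fold_down: fold axis h@12; visible region now rows[12,16) x cols[12,16) = 4x4
Op 5 cut(0, 1): punch at orig (12,13); cuts so far [(12, 13)]; region rows[12,16) x cols[12,16) = 4x4
Op 6 cut(1, 0): punch at orig (13,12); cuts so far [(12, 13), (13, 12)]; region rows[12,16) x cols[12,16) = 4x4
Op 7 cut(2, 0): punch at orig (14,12); cuts so far [(12, 13), (13, 12), (14, 12)]; region rows[12,16) x cols[12,16) = 4x4
Op 8 cut(0, 3): punch at orig (12,15); cuts so far [(12, 13), (12, 15), (13, 12), (14, 12)]; region rows[12,16) x cols[12,16) = 4x4
Unfold 1 (reflect across h@12): 8 holes -> [(9, 12), (10, 12), (11, 13), (11, 15), (12, 13), (12, 15), (13, 12), (14, 12)]
Unfold 2 (reflect across v@12): 16 holes -> [(9, 11), (9, 12), (10, 11), (10, 12), (11, 8), (11, 10), (11, 13), (11, 15), (12, 8), (12, 10), (12, 13), (12, 15), (13, 11), (13, 12), (14, 11), (14, 12)]
Unfold 3 (reflect across h@8): 32 holes -> [(1, 11), (1, 12), (2, 11), (2, 12), (3, 8), (3, 10), (3, 13), (3, 15), (4, 8), (4, 10), (4, 13), (4, 15), (5, 11), (5, 12), (6, 11), (6, 12), (9, 11), (9, 12), (10, 11), (10, 12), (11, 8), (11, 10), (11, 13), (11, 15), (12, 8), (12, 10), (12, 13), (12, 15), (13, 11), (13, 12), (14, 11), (14, 12)]
Unfold 4 (reflect across v@8): 64 holes -> [(1, 3), (1, 4), (1, 11), (1, 12), (2, 3), (2, 4), (2, 11), (2, 12), (3, 0), (3, 2), (3, 5), (3, 7), (3, 8), (3, 10), (3, 13), (3, 15), (4, 0), (4, 2), (4, 5), (4, 7), (4, 8), (4, 10), (4, 13), (4, 15), (5, 3), (5, 4), (5, 11), (5, 12), (6, 3), (6, 4), (6, 11), (6, 12), (9, 3), (9, 4), (9, 11), (9, 12), (10, 3), (10, 4), (10, 11), (10, 12), (11, 0), (11, 2), (11, 5), (11, 7), (11, 8), (11, 10), (11, 13), (11, 15), (12, 0), (12, 2), (12, 5), (12, 7), (12, 8), (12, 10), (12, 13), (12, 15), (13, 3), (13, 4), (13, 11), (13, 12), (14, 3), (14, 4), (14, 11), (14, 12)]

Answer: 64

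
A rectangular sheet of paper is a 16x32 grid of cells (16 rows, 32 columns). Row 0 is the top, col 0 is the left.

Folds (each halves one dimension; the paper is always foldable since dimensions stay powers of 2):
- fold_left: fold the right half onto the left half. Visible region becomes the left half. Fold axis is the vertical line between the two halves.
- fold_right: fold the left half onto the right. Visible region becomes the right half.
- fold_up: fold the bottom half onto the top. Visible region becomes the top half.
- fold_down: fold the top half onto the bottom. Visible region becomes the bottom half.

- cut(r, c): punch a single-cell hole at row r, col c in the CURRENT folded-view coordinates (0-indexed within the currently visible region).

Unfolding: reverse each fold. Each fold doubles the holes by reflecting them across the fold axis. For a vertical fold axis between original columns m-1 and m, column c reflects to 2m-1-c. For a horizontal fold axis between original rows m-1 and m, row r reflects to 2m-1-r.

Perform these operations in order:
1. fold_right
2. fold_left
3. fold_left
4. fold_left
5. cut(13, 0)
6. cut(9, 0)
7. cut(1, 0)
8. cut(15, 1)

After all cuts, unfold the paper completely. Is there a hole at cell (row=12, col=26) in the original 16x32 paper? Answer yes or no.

Op 1 fold_right: fold axis v@16; visible region now rows[0,16) x cols[16,32) = 16x16
Op 2 fold_left: fold axis v@24; visible region now rows[0,16) x cols[16,24) = 16x8
Op 3 fold_left: fold axis v@20; visible region now rows[0,16) x cols[16,20) = 16x4
Op 4 fold_left: fold axis v@18; visible region now rows[0,16) x cols[16,18) = 16x2
Op 5 cut(13, 0): punch at orig (13,16); cuts so far [(13, 16)]; region rows[0,16) x cols[16,18) = 16x2
Op 6 cut(9, 0): punch at orig (9,16); cuts so far [(9, 16), (13, 16)]; region rows[0,16) x cols[16,18) = 16x2
Op 7 cut(1, 0): punch at orig (1,16); cuts so far [(1, 16), (9, 16), (13, 16)]; region rows[0,16) x cols[16,18) = 16x2
Op 8 cut(15, 1): punch at orig (15,17); cuts so far [(1, 16), (9, 16), (13, 16), (15, 17)]; region rows[0,16) x cols[16,18) = 16x2
Unfold 1 (reflect across v@18): 8 holes -> [(1, 16), (1, 19), (9, 16), (9, 19), (13, 16), (13, 19), (15, 17), (15, 18)]
Unfold 2 (reflect across v@20): 16 holes -> [(1, 16), (1, 19), (1, 20), (1, 23), (9, 16), (9, 19), (9, 20), (9, 23), (13, 16), (13, 19), (13, 20), (13, 23), (15, 17), (15, 18), (15, 21), (15, 22)]
Unfold 3 (reflect across v@24): 32 holes -> [(1, 16), (1, 19), (1, 20), (1, 23), (1, 24), (1, 27), (1, 28), (1, 31), (9, 16), (9, 19), (9, 20), (9, 23), (9, 24), (9, 27), (9, 28), (9, 31), (13, 16), (13, 19), (13, 20), (13, 23), (13, 24), (13, 27), (13, 28), (13, 31), (15, 17), (15, 18), (15, 21), (15, 22), (15, 25), (15, 26), (15, 29), (15, 30)]
Unfold 4 (reflect across v@16): 64 holes -> [(1, 0), (1, 3), (1, 4), (1, 7), (1, 8), (1, 11), (1, 12), (1, 15), (1, 16), (1, 19), (1, 20), (1, 23), (1, 24), (1, 27), (1, 28), (1, 31), (9, 0), (9, 3), (9, 4), (9, 7), (9, 8), (9, 11), (9, 12), (9, 15), (9, 16), (9, 19), (9, 20), (9, 23), (9, 24), (9, 27), (9, 28), (9, 31), (13, 0), (13, 3), (13, 4), (13, 7), (13, 8), (13, 11), (13, 12), (13, 15), (13, 16), (13, 19), (13, 20), (13, 23), (13, 24), (13, 27), (13, 28), (13, 31), (15, 1), (15, 2), (15, 5), (15, 6), (15, 9), (15, 10), (15, 13), (15, 14), (15, 17), (15, 18), (15, 21), (15, 22), (15, 25), (15, 26), (15, 29), (15, 30)]
Holes: [(1, 0), (1, 3), (1, 4), (1, 7), (1, 8), (1, 11), (1, 12), (1, 15), (1, 16), (1, 19), (1, 20), (1, 23), (1, 24), (1, 27), (1, 28), (1, 31), (9, 0), (9, 3), (9, 4), (9, 7), (9, 8), (9, 11), (9, 12), (9, 15), (9, 16), (9, 19), (9, 20), (9, 23), (9, 24), (9, 27), (9, 28), (9, 31), (13, 0), (13, 3), (13, 4), (13, 7), (13, 8), (13, 11), (13, 12), (13, 15), (13, 16), (13, 19), (13, 20), (13, 23), (13, 24), (13, 27), (13, 28), (13, 31), (15, 1), (15, 2), (15, 5), (15, 6), (15, 9), (15, 10), (15, 13), (15, 14), (15, 17), (15, 18), (15, 21), (15, 22), (15, 25), (15, 26), (15, 29), (15, 30)]

Answer: no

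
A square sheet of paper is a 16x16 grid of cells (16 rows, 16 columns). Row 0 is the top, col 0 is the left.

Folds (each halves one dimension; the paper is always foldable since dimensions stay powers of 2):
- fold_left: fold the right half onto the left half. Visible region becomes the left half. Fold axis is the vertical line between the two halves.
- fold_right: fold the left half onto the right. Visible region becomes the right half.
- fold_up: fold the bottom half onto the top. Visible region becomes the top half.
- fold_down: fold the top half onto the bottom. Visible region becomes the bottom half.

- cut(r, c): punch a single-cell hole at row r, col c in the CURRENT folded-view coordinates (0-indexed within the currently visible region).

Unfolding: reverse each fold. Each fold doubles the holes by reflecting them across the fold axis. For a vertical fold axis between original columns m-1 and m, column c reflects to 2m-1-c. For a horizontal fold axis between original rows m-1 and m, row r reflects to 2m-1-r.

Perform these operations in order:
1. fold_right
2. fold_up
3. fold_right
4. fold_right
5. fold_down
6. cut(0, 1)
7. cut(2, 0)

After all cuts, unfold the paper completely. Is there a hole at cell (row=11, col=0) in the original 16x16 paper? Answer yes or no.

Op 1 fold_right: fold axis v@8; visible region now rows[0,16) x cols[8,16) = 16x8
Op 2 fold_up: fold axis h@8; visible region now rows[0,8) x cols[8,16) = 8x8
Op 3 fold_right: fold axis v@12; visible region now rows[0,8) x cols[12,16) = 8x4
Op 4 fold_right: fold axis v@14; visible region now rows[0,8) x cols[14,16) = 8x2
Op 5 fold_down: fold axis h@4; visible region now rows[4,8) x cols[14,16) = 4x2
Op 6 cut(0, 1): punch at orig (4,15); cuts so far [(4, 15)]; region rows[4,8) x cols[14,16) = 4x2
Op 7 cut(2, 0): punch at orig (6,14); cuts so far [(4, 15), (6, 14)]; region rows[4,8) x cols[14,16) = 4x2
Unfold 1 (reflect across h@4): 4 holes -> [(1, 14), (3, 15), (4, 15), (6, 14)]
Unfold 2 (reflect across v@14): 8 holes -> [(1, 13), (1, 14), (3, 12), (3, 15), (4, 12), (4, 15), (6, 13), (6, 14)]
Unfold 3 (reflect across v@12): 16 holes -> [(1, 9), (1, 10), (1, 13), (1, 14), (3, 8), (3, 11), (3, 12), (3, 15), (4, 8), (4, 11), (4, 12), (4, 15), (6, 9), (6, 10), (6, 13), (6, 14)]
Unfold 4 (reflect across h@8): 32 holes -> [(1, 9), (1, 10), (1, 13), (1, 14), (3, 8), (3, 11), (3, 12), (3, 15), (4, 8), (4, 11), (4, 12), (4, 15), (6, 9), (6, 10), (6, 13), (6, 14), (9, 9), (9, 10), (9, 13), (9, 14), (11, 8), (11, 11), (11, 12), (11, 15), (12, 8), (12, 11), (12, 12), (12, 15), (14, 9), (14, 10), (14, 13), (14, 14)]
Unfold 5 (reflect across v@8): 64 holes -> [(1, 1), (1, 2), (1, 5), (1, 6), (1, 9), (1, 10), (1, 13), (1, 14), (3, 0), (3, 3), (3, 4), (3, 7), (3, 8), (3, 11), (3, 12), (3, 15), (4, 0), (4, 3), (4, 4), (4, 7), (4, 8), (4, 11), (4, 12), (4, 15), (6, 1), (6, 2), (6, 5), (6, 6), (6, 9), (6, 10), (6, 13), (6, 14), (9, 1), (9, 2), (9, 5), (9, 6), (9, 9), (9, 10), (9, 13), (9, 14), (11, 0), (11, 3), (11, 4), (11, 7), (11, 8), (11, 11), (11, 12), (11, 15), (12, 0), (12, 3), (12, 4), (12, 7), (12, 8), (12, 11), (12, 12), (12, 15), (14, 1), (14, 2), (14, 5), (14, 6), (14, 9), (14, 10), (14, 13), (14, 14)]
Holes: [(1, 1), (1, 2), (1, 5), (1, 6), (1, 9), (1, 10), (1, 13), (1, 14), (3, 0), (3, 3), (3, 4), (3, 7), (3, 8), (3, 11), (3, 12), (3, 15), (4, 0), (4, 3), (4, 4), (4, 7), (4, 8), (4, 11), (4, 12), (4, 15), (6, 1), (6, 2), (6, 5), (6, 6), (6, 9), (6, 10), (6, 13), (6, 14), (9, 1), (9, 2), (9, 5), (9, 6), (9, 9), (9, 10), (9, 13), (9, 14), (11, 0), (11, 3), (11, 4), (11, 7), (11, 8), (11, 11), (11, 12), (11, 15), (12, 0), (12, 3), (12, 4), (12, 7), (12, 8), (12, 11), (12, 12), (12, 15), (14, 1), (14, 2), (14, 5), (14, 6), (14, 9), (14, 10), (14, 13), (14, 14)]

Answer: yes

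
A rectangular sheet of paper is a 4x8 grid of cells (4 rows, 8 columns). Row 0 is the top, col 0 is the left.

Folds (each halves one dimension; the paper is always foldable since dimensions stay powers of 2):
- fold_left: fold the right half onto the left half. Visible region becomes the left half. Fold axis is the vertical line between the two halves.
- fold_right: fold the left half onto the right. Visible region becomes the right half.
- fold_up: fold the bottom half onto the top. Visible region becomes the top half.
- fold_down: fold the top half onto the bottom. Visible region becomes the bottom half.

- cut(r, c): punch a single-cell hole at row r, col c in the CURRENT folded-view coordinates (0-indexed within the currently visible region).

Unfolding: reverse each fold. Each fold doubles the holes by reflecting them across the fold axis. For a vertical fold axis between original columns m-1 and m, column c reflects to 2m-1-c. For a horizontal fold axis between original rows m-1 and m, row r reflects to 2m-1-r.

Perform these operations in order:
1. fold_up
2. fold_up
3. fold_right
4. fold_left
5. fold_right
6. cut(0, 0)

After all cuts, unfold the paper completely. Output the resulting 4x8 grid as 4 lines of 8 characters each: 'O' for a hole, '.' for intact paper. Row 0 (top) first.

Answer: OOOOOOOO
OOOOOOOO
OOOOOOOO
OOOOOOOO

Derivation:
Op 1 fold_up: fold axis h@2; visible region now rows[0,2) x cols[0,8) = 2x8
Op 2 fold_up: fold axis h@1; visible region now rows[0,1) x cols[0,8) = 1x8
Op 3 fold_right: fold axis v@4; visible region now rows[0,1) x cols[4,8) = 1x4
Op 4 fold_left: fold axis v@6; visible region now rows[0,1) x cols[4,6) = 1x2
Op 5 fold_right: fold axis v@5; visible region now rows[0,1) x cols[5,6) = 1x1
Op 6 cut(0, 0): punch at orig (0,5); cuts so far [(0, 5)]; region rows[0,1) x cols[5,6) = 1x1
Unfold 1 (reflect across v@5): 2 holes -> [(0, 4), (0, 5)]
Unfold 2 (reflect across v@6): 4 holes -> [(0, 4), (0, 5), (0, 6), (0, 7)]
Unfold 3 (reflect across v@4): 8 holes -> [(0, 0), (0, 1), (0, 2), (0, 3), (0, 4), (0, 5), (0, 6), (0, 7)]
Unfold 4 (reflect across h@1): 16 holes -> [(0, 0), (0, 1), (0, 2), (0, 3), (0, 4), (0, 5), (0, 6), (0, 7), (1, 0), (1, 1), (1, 2), (1, 3), (1, 4), (1, 5), (1, 6), (1, 7)]
Unfold 5 (reflect across h@2): 32 holes -> [(0, 0), (0, 1), (0, 2), (0, 3), (0, 4), (0, 5), (0, 6), (0, 7), (1, 0), (1, 1), (1, 2), (1, 3), (1, 4), (1, 5), (1, 6), (1, 7), (2, 0), (2, 1), (2, 2), (2, 3), (2, 4), (2, 5), (2, 6), (2, 7), (3, 0), (3, 1), (3, 2), (3, 3), (3, 4), (3, 5), (3, 6), (3, 7)]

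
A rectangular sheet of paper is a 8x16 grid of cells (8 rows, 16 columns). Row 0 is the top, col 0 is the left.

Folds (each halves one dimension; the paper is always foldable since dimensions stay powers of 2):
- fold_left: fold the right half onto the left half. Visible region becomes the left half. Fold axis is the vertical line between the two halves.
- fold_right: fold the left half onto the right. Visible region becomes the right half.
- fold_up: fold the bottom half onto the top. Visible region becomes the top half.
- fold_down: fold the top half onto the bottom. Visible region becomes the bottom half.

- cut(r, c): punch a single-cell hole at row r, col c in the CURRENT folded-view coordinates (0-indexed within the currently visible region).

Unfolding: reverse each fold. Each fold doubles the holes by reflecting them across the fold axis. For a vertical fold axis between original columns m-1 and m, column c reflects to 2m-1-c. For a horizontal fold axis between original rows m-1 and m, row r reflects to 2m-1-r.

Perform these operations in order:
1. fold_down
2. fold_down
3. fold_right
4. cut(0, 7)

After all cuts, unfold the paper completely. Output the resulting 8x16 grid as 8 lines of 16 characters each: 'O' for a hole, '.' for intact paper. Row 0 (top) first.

Answer: ................
O..............O
O..............O
................
................
O..............O
O..............O
................

Derivation:
Op 1 fold_down: fold axis h@4; visible region now rows[4,8) x cols[0,16) = 4x16
Op 2 fold_down: fold axis h@6; visible region now rows[6,8) x cols[0,16) = 2x16
Op 3 fold_right: fold axis v@8; visible region now rows[6,8) x cols[8,16) = 2x8
Op 4 cut(0, 7): punch at orig (6,15); cuts so far [(6, 15)]; region rows[6,8) x cols[8,16) = 2x8
Unfold 1 (reflect across v@8): 2 holes -> [(6, 0), (6, 15)]
Unfold 2 (reflect across h@6): 4 holes -> [(5, 0), (5, 15), (6, 0), (6, 15)]
Unfold 3 (reflect across h@4): 8 holes -> [(1, 0), (1, 15), (2, 0), (2, 15), (5, 0), (5, 15), (6, 0), (6, 15)]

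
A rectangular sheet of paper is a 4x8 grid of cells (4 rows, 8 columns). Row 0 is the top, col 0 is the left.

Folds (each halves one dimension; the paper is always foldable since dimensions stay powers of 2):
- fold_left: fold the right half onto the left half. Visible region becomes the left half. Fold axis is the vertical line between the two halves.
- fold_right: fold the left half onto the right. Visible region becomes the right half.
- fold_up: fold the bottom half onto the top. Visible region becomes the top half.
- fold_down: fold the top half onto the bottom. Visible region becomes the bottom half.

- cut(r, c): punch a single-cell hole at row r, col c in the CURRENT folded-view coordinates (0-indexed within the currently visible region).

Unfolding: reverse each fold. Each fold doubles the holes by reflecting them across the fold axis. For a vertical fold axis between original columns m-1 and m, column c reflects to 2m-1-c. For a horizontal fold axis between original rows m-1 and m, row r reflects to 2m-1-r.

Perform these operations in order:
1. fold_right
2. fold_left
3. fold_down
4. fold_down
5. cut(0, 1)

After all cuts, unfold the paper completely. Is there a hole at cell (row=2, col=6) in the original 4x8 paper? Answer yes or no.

Op 1 fold_right: fold axis v@4; visible region now rows[0,4) x cols[4,8) = 4x4
Op 2 fold_left: fold axis v@6; visible region now rows[0,4) x cols[4,6) = 4x2
Op 3 fold_down: fold axis h@2; visible region now rows[2,4) x cols[4,6) = 2x2
Op 4 fold_down: fold axis h@3; visible region now rows[3,4) x cols[4,6) = 1x2
Op 5 cut(0, 1): punch at orig (3,5); cuts so far [(3, 5)]; region rows[3,4) x cols[4,6) = 1x2
Unfold 1 (reflect across h@3): 2 holes -> [(2, 5), (3, 5)]
Unfold 2 (reflect across h@2): 4 holes -> [(0, 5), (1, 5), (2, 5), (3, 5)]
Unfold 3 (reflect across v@6): 8 holes -> [(0, 5), (0, 6), (1, 5), (1, 6), (2, 5), (2, 6), (3, 5), (3, 6)]
Unfold 4 (reflect across v@4): 16 holes -> [(0, 1), (0, 2), (0, 5), (0, 6), (1, 1), (1, 2), (1, 5), (1, 6), (2, 1), (2, 2), (2, 5), (2, 6), (3, 1), (3, 2), (3, 5), (3, 6)]
Holes: [(0, 1), (0, 2), (0, 5), (0, 6), (1, 1), (1, 2), (1, 5), (1, 6), (2, 1), (2, 2), (2, 5), (2, 6), (3, 1), (3, 2), (3, 5), (3, 6)]

Answer: yes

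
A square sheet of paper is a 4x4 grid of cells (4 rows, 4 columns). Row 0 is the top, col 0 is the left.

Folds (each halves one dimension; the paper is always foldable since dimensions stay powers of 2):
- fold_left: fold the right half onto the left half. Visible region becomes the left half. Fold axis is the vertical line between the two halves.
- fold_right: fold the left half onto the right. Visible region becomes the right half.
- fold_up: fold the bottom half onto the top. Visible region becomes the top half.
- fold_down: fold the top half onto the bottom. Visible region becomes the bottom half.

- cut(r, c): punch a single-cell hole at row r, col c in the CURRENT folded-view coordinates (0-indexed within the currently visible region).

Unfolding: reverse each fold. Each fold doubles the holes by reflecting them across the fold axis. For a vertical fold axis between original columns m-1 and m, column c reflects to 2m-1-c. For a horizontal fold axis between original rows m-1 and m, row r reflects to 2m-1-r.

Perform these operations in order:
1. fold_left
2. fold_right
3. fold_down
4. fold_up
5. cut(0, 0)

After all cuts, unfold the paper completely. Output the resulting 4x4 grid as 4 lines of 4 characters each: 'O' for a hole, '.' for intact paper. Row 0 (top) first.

Answer: OOOO
OOOO
OOOO
OOOO

Derivation:
Op 1 fold_left: fold axis v@2; visible region now rows[0,4) x cols[0,2) = 4x2
Op 2 fold_right: fold axis v@1; visible region now rows[0,4) x cols[1,2) = 4x1
Op 3 fold_down: fold axis h@2; visible region now rows[2,4) x cols[1,2) = 2x1
Op 4 fold_up: fold axis h@3; visible region now rows[2,3) x cols[1,2) = 1x1
Op 5 cut(0, 0): punch at orig (2,1); cuts so far [(2, 1)]; region rows[2,3) x cols[1,2) = 1x1
Unfold 1 (reflect across h@3): 2 holes -> [(2, 1), (3, 1)]
Unfold 2 (reflect across h@2): 4 holes -> [(0, 1), (1, 1), (2, 1), (3, 1)]
Unfold 3 (reflect across v@1): 8 holes -> [(0, 0), (0, 1), (1, 0), (1, 1), (2, 0), (2, 1), (3, 0), (3, 1)]
Unfold 4 (reflect across v@2): 16 holes -> [(0, 0), (0, 1), (0, 2), (0, 3), (1, 0), (1, 1), (1, 2), (1, 3), (2, 0), (2, 1), (2, 2), (2, 3), (3, 0), (3, 1), (3, 2), (3, 3)]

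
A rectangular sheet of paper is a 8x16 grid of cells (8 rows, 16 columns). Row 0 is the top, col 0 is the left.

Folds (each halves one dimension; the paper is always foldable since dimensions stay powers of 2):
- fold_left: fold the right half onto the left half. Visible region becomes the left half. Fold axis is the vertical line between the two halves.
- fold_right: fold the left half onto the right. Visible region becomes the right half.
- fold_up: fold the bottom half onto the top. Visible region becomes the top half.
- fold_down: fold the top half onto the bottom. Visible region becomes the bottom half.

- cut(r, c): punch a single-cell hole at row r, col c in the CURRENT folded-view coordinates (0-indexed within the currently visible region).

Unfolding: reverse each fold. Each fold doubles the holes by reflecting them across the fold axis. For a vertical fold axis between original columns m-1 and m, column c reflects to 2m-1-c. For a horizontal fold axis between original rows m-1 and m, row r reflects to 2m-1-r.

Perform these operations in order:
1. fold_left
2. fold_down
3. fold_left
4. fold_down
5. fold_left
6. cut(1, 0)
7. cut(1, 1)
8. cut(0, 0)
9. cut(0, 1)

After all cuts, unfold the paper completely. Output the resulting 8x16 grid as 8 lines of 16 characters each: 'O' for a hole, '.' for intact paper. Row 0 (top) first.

Op 1 fold_left: fold axis v@8; visible region now rows[0,8) x cols[0,8) = 8x8
Op 2 fold_down: fold axis h@4; visible region now rows[4,8) x cols[0,8) = 4x8
Op 3 fold_left: fold axis v@4; visible region now rows[4,8) x cols[0,4) = 4x4
Op 4 fold_down: fold axis h@6; visible region now rows[6,8) x cols[0,4) = 2x4
Op 5 fold_left: fold axis v@2; visible region now rows[6,8) x cols[0,2) = 2x2
Op 6 cut(1, 0): punch at orig (7,0); cuts so far [(7, 0)]; region rows[6,8) x cols[0,2) = 2x2
Op 7 cut(1, 1): punch at orig (7,1); cuts so far [(7, 0), (7, 1)]; region rows[6,8) x cols[0,2) = 2x2
Op 8 cut(0, 0): punch at orig (6,0); cuts so far [(6, 0), (7, 0), (7, 1)]; region rows[6,8) x cols[0,2) = 2x2
Op 9 cut(0, 1): punch at orig (6,1); cuts so far [(6, 0), (6, 1), (7, 0), (7, 1)]; region rows[6,8) x cols[0,2) = 2x2
Unfold 1 (reflect across v@2): 8 holes -> [(6, 0), (6, 1), (6, 2), (6, 3), (7, 0), (7, 1), (7, 2), (7, 3)]
Unfold 2 (reflect across h@6): 16 holes -> [(4, 0), (4, 1), (4, 2), (4, 3), (5, 0), (5, 1), (5, 2), (5, 3), (6, 0), (6, 1), (6, 2), (6, 3), (7, 0), (7, 1), (7, 2), (7, 3)]
Unfold 3 (reflect across v@4): 32 holes -> [(4, 0), (4, 1), (4, 2), (4, 3), (4, 4), (4, 5), (4, 6), (4, 7), (5, 0), (5, 1), (5, 2), (5, 3), (5, 4), (5, 5), (5, 6), (5, 7), (6, 0), (6, 1), (6, 2), (6, 3), (6, 4), (6, 5), (6, 6), (6, 7), (7, 0), (7, 1), (7, 2), (7, 3), (7, 4), (7, 5), (7, 6), (7, 7)]
Unfold 4 (reflect across h@4): 64 holes -> [(0, 0), (0, 1), (0, 2), (0, 3), (0, 4), (0, 5), (0, 6), (0, 7), (1, 0), (1, 1), (1, 2), (1, 3), (1, 4), (1, 5), (1, 6), (1, 7), (2, 0), (2, 1), (2, 2), (2, 3), (2, 4), (2, 5), (2, 6), (2, 7), (3, 0), (3, 1), (3, 2), (3, 3), (3, 4), (3, 5), (3, 6), (3, 7), (4, 0), (4, 1), (4, 2), (4, 3), (4, 4), (4, 5), (4, 6), (4, 7), (5, 0), (5, 1), (5, 2), (5, 3), (5, 4), (5, 5), (5, 6), (5, 7), (6, 0), (6, 1), (6, 2), (6, 3), (6, 4), (6, 5), (6, 6), (6, 7), (7, 0), (7, 1), (7, 2), (7, 3), (7, 4), (7, 5), (7, 6), (7, 7)]
Unfold 5 (reflect across v@8): 128 holes -> [(0, 0), (0, 1), (0, 2), (0, 3), (0, 4), (0, 5), (0, 6), (0, 7), (0, 8), (0, 9), (0, 10), (0, 11), (0, 12), (0, 13), (0, 14), (0, 15), (1, 0), (1, 1), (1, 2), (1, 3), (1, 4), (1, 5), (1, 6), (1, 7), (1, 8), (1, 9), (1, 10), (1, 11), (1, 12), (1, 13), (1, 14), (1, 15), (2, 0), (2, 1), (2, 2), (2, 3), (2, 4), (2, 5), (2, 6), (2, 7), (2, 8), (2, 9), (2, 10), (2, 11), (2, 12), (2, 13), (2, 14), (2, 15), (3, 0), (3, 1), (3, 2), (3, 3), (3, 4), (3, 5), (3, 6), (3, 7), (3, 8), (3, 9), (3, 10), (3, 11), (3, 12), (3, 13), (3, 14), (3, 15), (4, 0), (4, 1), (4, 2), (4, 3), (4, 4), (4, 5), (4, 6), (4, 7), (4, 8), (4, 9), (4, 10), (4, 11), (4, 12), (4, 13), (4, 14), (4, 15), (5, 0), (5, 1), (5, 2), (5, 3), (5, 4), (5, 5), (5, 6), (5, 7), (5, 8), (5, 9), (5, 10), (5, 11), (5, 12), (5, 13), (5, 14), (5, 15), (6, 0), (6, 1), (6, 2), (6, 3), (6, 4), (6, 5), (6, 6), (6, 7), (6, 8), (6, 9), (6, 10), (6, 11), (6, 12), (6, 13), (6, 14), (6, 15), (7, 0), (7, 1), (7, 2), (7, 3), (7, 4), (7, 5), (7, 6), (7, 7), (7, 8), (7, 9), (7, 10), (7, 11), (7, 12), (7, 13), (7, 14), (7, 15)]

Answer: OOOOOOOOOOOOOOOO
OOOOOOOOOOOOOOOO
OOOOOOOOOOOOOOOO
OOOOOOOOOOOOOOOO
OOOOOOOOOOOOOOOO
OOOOOOOOOOOOOOOO
OOOOOOOOOOOOOOOO
OOOOOOOOOOOOOOOO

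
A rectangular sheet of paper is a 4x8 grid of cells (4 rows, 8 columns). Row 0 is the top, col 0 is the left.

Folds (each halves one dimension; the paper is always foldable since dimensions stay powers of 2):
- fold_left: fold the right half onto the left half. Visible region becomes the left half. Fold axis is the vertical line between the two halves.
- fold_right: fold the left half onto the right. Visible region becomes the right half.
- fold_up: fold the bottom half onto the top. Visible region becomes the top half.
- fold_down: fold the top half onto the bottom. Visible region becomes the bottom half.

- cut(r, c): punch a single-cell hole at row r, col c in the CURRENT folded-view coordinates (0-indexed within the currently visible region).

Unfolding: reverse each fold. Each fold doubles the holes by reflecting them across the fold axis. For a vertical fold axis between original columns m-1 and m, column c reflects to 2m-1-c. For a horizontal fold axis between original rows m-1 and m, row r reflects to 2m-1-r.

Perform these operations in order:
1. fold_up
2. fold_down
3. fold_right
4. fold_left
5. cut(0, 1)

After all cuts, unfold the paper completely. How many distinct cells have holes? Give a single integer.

Answer: 16

Derivation:
Op 1 fold_up: fold axis h@2; visible region now rows[0,2) x cols[0,8) = 2x8
Op 2 fold_down: fold axis h@1; visible region now rows[1,2) x cols[0,8) = 1x8
Op 3 fold_right: fold axis v@4; visible region now rows[1,2) x cols[4,8) = 1x4
Op 4 fold_left: fold axis v@6; visible region now rows[1,2) x cols[4,6) = 1x2
Op 5 cut(0, 1): punch at orig (1,5); cuts so far [(1, 5)]; region rows[1,2) x cols[4,6) = 1x2
Unfold 1 (reflect across v@6): 2 holes -> [(1, 5), (1, 6)]
Unfold 2 (reflect across v@4): 4 holes -> [(1, 1), (1, 2), (1, 5), (1, 6)]
Unfold 3 (reflect across h@1): 8 holes -> [(0, 1), (0, 2), (0, 5), (0, 6), (1, 1), (1, 2), (1, 5), (1, 6)]
Unfold 4 (reflect across h@2): 16 holes -> [(0, 1), (0, 2), (0, 5), (0, 6), (1, 1), (1, 2), (1, 5), (1, 6), (2, 1), (2, 2), (2, 5), (2, 6), (3, 1), (3, 2), (3, 5), (3, 6)]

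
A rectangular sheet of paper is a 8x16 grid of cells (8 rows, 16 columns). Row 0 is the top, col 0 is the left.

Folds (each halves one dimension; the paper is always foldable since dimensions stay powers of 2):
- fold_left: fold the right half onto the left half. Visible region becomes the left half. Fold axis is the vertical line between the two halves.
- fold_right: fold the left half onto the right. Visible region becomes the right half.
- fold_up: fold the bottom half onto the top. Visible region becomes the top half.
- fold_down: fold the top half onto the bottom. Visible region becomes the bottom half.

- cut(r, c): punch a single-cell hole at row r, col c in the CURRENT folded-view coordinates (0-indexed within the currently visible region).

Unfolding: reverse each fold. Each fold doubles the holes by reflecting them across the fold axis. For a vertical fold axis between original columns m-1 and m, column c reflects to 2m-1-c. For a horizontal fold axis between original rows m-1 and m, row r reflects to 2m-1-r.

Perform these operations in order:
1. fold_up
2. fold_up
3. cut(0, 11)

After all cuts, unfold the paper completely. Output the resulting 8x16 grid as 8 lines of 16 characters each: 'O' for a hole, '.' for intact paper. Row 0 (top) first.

Answer: ...........O....
................
................
...........O....
...........O....
................
................
...........O....

Derivation:
Op 1 fold_up: fold axis h@4; visible region now rows[0,4) x cols[0,16) = 4x16
Op 2 fold_up: fold axis h@2; visible region now rows[0,2) x cols[0,16) = 2x16
Op 3 cut(0, 11): punch at orig (0,11); cuts so far [(0, 11)]; region rows[0,2) x cols[0,16) = 2x16
Unfold 1 (reflect across h@2): 2 holes -> [(0, 11), (3, 11)]
Unfold 2 (reflect across h@4): 4 holes -> [(0, 11), (3, 11), (4, 11), (7, 11)]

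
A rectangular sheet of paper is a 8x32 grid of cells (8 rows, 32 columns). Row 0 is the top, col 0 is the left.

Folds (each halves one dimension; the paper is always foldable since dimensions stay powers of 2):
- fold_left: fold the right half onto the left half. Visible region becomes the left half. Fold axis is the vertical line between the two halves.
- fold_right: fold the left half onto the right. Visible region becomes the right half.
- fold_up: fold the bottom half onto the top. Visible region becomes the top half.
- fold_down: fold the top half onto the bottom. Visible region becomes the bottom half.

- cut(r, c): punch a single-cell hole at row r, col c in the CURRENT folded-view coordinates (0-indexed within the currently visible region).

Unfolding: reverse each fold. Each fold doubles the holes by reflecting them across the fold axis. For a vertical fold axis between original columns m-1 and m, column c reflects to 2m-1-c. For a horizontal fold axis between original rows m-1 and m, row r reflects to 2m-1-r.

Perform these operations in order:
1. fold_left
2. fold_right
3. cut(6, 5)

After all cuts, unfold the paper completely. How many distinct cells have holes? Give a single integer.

Answer: 4

Derivation:
Op 1 fold_left: fold axis v@16; visible region now rows[0,8) x cols[0,16) = 8x16
Op 2 fold_right: fold axis v@8; visible region now rows[0,8) x cols[8,16) = 8x8
Op 3 cut(6, 5): punch at orig (6,13); cuts so far [(6, 13)]; region rows[0,8) x cols[8,16) = 8x8
Unfold 1 (reflect across v@8): 2 holes -> [(6, 2), (6, 13)]
Unfold 2 (reflect across v@16): 4 holes -> [(6, 2), (6, 13), (6, 18), (6, 29)]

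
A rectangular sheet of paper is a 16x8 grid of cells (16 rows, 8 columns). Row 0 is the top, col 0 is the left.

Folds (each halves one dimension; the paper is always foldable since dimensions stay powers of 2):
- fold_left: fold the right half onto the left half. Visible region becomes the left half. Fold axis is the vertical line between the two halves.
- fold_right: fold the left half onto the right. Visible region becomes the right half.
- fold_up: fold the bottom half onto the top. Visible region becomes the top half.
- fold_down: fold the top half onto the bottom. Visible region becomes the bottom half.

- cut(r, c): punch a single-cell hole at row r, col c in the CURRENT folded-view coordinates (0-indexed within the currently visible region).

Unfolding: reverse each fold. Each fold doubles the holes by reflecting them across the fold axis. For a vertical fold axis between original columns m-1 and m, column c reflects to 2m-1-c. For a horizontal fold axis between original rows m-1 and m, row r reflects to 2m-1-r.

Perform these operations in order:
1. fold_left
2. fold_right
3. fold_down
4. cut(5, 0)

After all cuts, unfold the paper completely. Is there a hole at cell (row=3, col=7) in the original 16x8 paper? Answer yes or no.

Op 1 fold_left: fold axis v@4; visible region now rows[0,16) x cols[0,4) = 16x4
Op 2 fold_right: fold axis v@2; visible region now rows[0,16) x cols[2,4) = 16x2
Op 3 fold_down: fold axis h@8; visible region now rows[8,16) x cols[2,4) = 8x2
Op 4 cut(5, 0): punch at orig (13,2); cuts so far [(13, 2)]; region rows[8,16) x cols[2,4) = 8x2
Unfold 1 (reflect across h@8): 2 holes -> [(2, 2), (13, 2)]
Unfold 2 (reflect across v@2): 4 holes -> [(2, 1), (2, 2), (13, 1), (13, 2)]
Unfold 3 (reflect across v@4): 8 holes -> [(2, 1), (2, 2), (2, 5), (2, 6), (13, 1), (13, 2), (13, 5), (13, 6)]
Holes: [(2, 1), (2, 2), (2, 5), (2, 6), (13, 1), (13, 2), (13, 5), (13, 6)]

Answer: no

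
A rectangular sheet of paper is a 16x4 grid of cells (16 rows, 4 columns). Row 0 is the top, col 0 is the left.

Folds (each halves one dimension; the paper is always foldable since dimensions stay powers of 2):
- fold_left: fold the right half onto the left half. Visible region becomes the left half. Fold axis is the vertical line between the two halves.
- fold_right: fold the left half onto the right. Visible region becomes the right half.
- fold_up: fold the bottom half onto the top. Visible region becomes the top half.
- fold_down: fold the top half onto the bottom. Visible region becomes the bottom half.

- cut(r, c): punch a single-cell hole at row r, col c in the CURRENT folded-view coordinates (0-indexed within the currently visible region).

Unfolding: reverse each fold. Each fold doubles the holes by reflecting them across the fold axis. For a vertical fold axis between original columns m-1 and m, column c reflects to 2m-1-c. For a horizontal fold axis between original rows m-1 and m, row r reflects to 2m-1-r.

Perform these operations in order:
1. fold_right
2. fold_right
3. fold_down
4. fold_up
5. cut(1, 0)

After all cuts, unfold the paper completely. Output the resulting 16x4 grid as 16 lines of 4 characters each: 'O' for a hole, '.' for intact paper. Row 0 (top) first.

Answer: ....
OOOO
....
....
....
....
OOOO
....
....
OOOO
....
....
....
....
OOOO
....

Derivation:
Op 1 fold_right: fold axis v@2; visible region now rows[0,16) x cols[2,4) = 16x2
Op 2 fold_right: fold axis v@3; visible region now rows[0,16) x cols[3,4) = 16x1
Op 3 fold_down: fold axis h@8; visible region now rows[8,16) x cols[3,4) = 8x1
Op 4 fold_up: fold axis h@12; visible region now rows[8,12) x cols[3,4) = 4x1
Op 5 cut(1, 0): punch at orig (9,3); cuts so far [(9, 3)]; region rows[8,12) x cols[3,4) = 4x1
Unfold 1 (reflect across h@12): 2 holes -> [(9, 3), (14, 3)]
Unfold 2 (reflect across h@8): 4 holes -> [(1, 3), (6, 3), (9, 3), (14, 3)]
Unfold 3 (reflect across v@3): 8 holes -> [(1, 2), (1, 3), (6, 2), (6, 3), (9, 2), (9, 3), (14, 2), (14, 3)]
Unfold 4 (reflect across v@2): 16 holes -> [(1, 0), (1, 1), (1, 2), (1, 3), (6, 0), (6, 1), (6, 2), (6, 3), (9, 0), (9, 1), (9, 2), (9, 3), (14, 0), (14, 1), (14, 2), (14, 3)]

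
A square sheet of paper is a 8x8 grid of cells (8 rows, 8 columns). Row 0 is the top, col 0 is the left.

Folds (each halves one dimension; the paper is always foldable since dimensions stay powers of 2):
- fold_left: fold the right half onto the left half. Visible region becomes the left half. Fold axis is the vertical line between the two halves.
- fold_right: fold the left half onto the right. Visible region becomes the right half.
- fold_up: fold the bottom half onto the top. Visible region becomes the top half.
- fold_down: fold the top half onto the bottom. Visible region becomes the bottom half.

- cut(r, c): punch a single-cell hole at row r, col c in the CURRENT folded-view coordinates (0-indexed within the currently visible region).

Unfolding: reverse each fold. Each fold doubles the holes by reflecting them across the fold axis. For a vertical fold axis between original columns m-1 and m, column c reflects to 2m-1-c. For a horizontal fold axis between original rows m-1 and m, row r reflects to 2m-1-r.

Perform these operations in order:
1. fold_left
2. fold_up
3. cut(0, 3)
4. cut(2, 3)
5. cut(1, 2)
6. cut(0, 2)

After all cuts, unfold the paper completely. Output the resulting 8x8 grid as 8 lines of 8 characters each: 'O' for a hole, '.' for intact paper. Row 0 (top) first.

Op 1 fold_left: fold axis v@4; visible region now rows[0,8) x cols[0,4) = 8x4
Op 2 fold_up: fold axis h@4; visible region now rows[0,4) x cols[0,4) = 4x4
Op 3 cut(0, 3): punch at orig (0,3); cuts so far [(0, 3)]; region rows[0,4) x cols[0,4) = 4x4
Op 4 cut(2, 3): punch at orig (2,3); cuts so far [(0, 3), (2, 3)]; region rows[0,4) x cols[0,4) = 4x4
Op 5 cut(1, 2): punch at orig (1,2); cuts so far [(0, 3), (1, 2), (2, 3)]; region rows[0,4) x cols[0,4) = 4x4
Op 6 cut(0, 2): punch at orig (0,2); cuts so far [(0, 2), (0, 3), (1, 2), (2, 3)]; region rows[0,4) x cols[0,4) = 4x4
Unfold 1 (reflect across h@4): 8 holes -> [(0, 2), (0, 3), (1, 2), (2, 3), (5, 3), (6, 2), (7, 2), (7, 3)]
Unfold 2 (reflect across v@4): 16 holes -> [(0, 2), (0, 3), (0, 4), (0, 5), (1, 2), (1, 5), (2, 3), (2, 4), (5, 3), (5, 4), (6, 2), (6, 5), (7, 2), (7, 3), (7, 4), (7, 5)]

Answer: ..OOOO..
..O..O..
...OO...
........
........
...OO...
..O..O..
..OOOO..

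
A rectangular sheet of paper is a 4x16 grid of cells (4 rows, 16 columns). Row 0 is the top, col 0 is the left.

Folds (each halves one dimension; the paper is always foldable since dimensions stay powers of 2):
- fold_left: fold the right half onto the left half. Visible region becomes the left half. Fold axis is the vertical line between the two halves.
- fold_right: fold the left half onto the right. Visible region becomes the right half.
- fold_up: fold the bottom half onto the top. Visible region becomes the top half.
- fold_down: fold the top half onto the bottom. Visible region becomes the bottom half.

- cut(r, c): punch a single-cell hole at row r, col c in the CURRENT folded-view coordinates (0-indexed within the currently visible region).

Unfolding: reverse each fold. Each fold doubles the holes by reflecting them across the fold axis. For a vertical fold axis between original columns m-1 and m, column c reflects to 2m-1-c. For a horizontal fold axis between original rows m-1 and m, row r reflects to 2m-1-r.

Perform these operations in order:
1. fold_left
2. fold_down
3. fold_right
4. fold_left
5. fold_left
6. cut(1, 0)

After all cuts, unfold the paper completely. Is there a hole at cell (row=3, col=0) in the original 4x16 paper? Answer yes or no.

Op 1 fold_left: fold axis v@8; visible region now rows[0,4) x cols[0,8) = 4x8
Op 2 fold_down: fold axis h@2; visible region now rows[2,4) x cols[0,8) = 2x8
Op 3 fold_right: fold axis v@4; visible region now rows[2,4) x cols[4,8) = 2x4
Op 4 fold_left: fold axis v@6; visible region now rows[2,4) x cols[4,6) = 2x2
Op 5 fold_left: fold axis v@5; visible region now rows[2,4) x cols[4,5) = 2x1
Op 6 cut(1, 0): punch at orig (3,4); cuts so far [(3, 4)]; region rows[2,4) x cols[4,5) = 2x1
Unfold 1 (reflect across v@5): 2 holes -> [(3, 4), (3, 5)]
Unfold 2 (reflect across v@6): 4 holes -> [(3, 4), (3, 5), (3, 6), (3, 7)]
Unfold 3 (reflect across v@4): 8 holes -> [(3, 0), (3, 1), (3, 2), (3, 3), (3, 4), (3, 5), (3, 6), (3, 7)]
Unfold 4 (reflect across h@2): 16 holes -> [(0, 0), (0, 1), (0, 2), (0, 3), (0, 4), (0, 5), (0, 6), (0, 7), (3, 0), (3, 1), (3, 2), (3, 3), (3, 4), (3, 5), (3, 6), (3, 7)]
Unfold 5 (reflect across v@8): 32 holes -> [(0, 0), (0, 1), (0, 2), (0, 3), (0, 4), (0, 5), (0, 6), (0, 7), (0, 8), (0, 9), (0, 10), (0, 11), (0, 12), (0, 13), (0, 14), (0, 15), (3, 0), (3, 1), (3, 2), (3, 3), (3, 4), (3, 5), (3, 6), (3, 7), (3, 8), (3, 9), (3, 10), (3, 11), (3, 12), (3, 13), (3, 14), (3, 15)]
Holes: [(0, 0), (0, 1), (0, 2), (0, 3), (0, 4), (0, 5), (0, 6), (0, 7), (0, 8), (0, 9), (0, 10), (0, 11), (0, 12), (0, 13), (0, 14), (0, 15), (3, 0), (3, 1), (3, 2), (3, 3), (3, 4), (3, 5), (3, 6), (3, 7), (3, 8), (3, 9), (3, 10), (3, 11), (3, 12), (3, 13), (3, 14), (3, 15)]

Answer: yes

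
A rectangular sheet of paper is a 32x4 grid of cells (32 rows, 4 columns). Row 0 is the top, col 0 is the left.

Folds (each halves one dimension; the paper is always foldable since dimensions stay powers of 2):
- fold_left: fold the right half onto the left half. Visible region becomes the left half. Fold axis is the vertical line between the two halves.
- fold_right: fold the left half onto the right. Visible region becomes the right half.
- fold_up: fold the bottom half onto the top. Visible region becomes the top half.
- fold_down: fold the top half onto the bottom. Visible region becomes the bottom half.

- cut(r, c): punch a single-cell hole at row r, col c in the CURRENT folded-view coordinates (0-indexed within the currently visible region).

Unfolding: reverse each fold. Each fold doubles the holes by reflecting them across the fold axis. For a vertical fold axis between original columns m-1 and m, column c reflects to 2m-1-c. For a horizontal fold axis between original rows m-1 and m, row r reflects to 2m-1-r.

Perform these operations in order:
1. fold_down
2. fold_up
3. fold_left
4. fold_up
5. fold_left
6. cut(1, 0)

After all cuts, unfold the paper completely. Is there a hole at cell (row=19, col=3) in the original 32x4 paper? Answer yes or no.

Answer: no

Derivation:
Op 1 fold_down: fold axis h@16; visible region now rows[16,32) x cols[0,4) = 16x4
Op 2 fold_up: fold axis h@24; visible region now rows[16,24) x cols[0,4) = 8x4
Op 3 fold_left: fold axis v@2; visible region now rows[16,24) x cols[0,2) = 8x2
Op 4 fold_up: fold axis h@20; visible region now rows[16,20) x cols[0,2) = 4x2
Op 5 fold_left: fold axis v@1; visible region now rows[16,20) x cols[0,1) = 4x1
Op 6 cut(1, 0): punch at orig (17,0); cuts so far [(17, 0)]; region rows[16,20) x cols[0,1) = 4x1
Unfold 1 (reflect across v@1): 2 holes -> [(17, 0), (17, 1)]
Unfold 2 (reflect across h@20): 4 holes -> [(17, 0), (17, 1), (22, 0), (22, 1)]
Unfold 3 (reflect across v@2): 8 holes -> [(17, 0), (17, 1), (17, 2), (17, 3), (22, 0), (22, 1), (22, 2), (22, 3)]
Unfold 4 (reflect across h@24): 16 holes -> [(17, 0), (17, 1), (17, 2), (17, 3), (22, 0), (22, 1), (22, 2), (22, 3), (25, 0), (25, 1), (25, 2), (25, 3), (30, 0), (30, 1), (30, 2), (30, 3)]
Unfold 5 (reflect across h@16): 32 holes -> [(1, 0), (1, 1), (1, 2), (1, 3), (6, 0), (6, 1), (6, 2), (6, 3), (9, 0), (9, 1), (9, 2), (9, 3), (14, 0), (14, 1), (14, 2), (14, 3), (17, 0), (17, 1), (17, 2), (17, 3), (22, 0), (22, 1), (22, 2), (22, 3), (25, 0), (25, 1), (25, 2), (25, 3), (30, 0), (30, 1), (30, 2), (30, 3)]
Holes: [(1, 0), (1, 1), (1, 2), (1, 3), (6, 0), (6, 1), (6, 2), (6, 3), (9, 0), (9, 1), (9, 2), (9, 3), (14, 0), (14, 1), (14, 2), (14, 3), (17, 0), (17, 1), (17, 2), (17, 3), (22, 0), (22, 1), (22, 2), (22, 3), (25, 0), (25, 1), (25, 2), (25, 3), (30, 0), (30, 1), (30, 2), (30, 3)]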